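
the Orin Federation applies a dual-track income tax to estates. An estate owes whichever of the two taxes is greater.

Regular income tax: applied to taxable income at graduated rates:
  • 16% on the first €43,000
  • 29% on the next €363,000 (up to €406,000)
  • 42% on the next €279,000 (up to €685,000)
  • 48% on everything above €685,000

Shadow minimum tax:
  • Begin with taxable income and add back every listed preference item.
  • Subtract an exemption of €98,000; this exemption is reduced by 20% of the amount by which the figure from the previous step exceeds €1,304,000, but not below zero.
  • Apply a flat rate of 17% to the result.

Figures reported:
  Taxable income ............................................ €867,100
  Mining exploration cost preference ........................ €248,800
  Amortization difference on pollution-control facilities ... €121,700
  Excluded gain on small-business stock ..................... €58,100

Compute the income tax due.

€316,738

Shadow minimum tax:
  Adjusted income: €867,100 + €248,800 + €121,700 + €58,100 = €1,295,700
  Exemption: €1,295,700 ≤ €1,304,000, so full €98,000 applies
  Base: €1,295,700 − €98,000 = €1,197,700
  €1,197,700 × 17% = €203,609

Regular income tax:
  €43,000 × 16% = €6,880
  €363,000 × 29% = €105,270
  €279,000 × 42% = €117,180
  €182,100 × 48% = €87,408
  → €316,738

€316,738 > €203,609, so the regular income tax governs.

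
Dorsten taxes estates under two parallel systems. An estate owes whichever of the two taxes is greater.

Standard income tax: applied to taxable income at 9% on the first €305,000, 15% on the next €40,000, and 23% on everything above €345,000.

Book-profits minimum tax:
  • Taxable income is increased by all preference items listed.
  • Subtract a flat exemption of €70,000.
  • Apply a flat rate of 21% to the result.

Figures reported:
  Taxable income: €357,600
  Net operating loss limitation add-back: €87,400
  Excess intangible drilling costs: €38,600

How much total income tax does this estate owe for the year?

€86,856

Book-profits minimum tax:
  Adjusted income: €357,600 + €87,400 + €38,600 = €483,600
  Less exemption €70,000 → base €413,600
  €413,600 × 21% = €86,856

Standard income tax:
  €305,000 × 9% = €27,450
  €40,000 × 15% = €6,000
  €12,600 × 23% = €2,898
  → €36,348

€86,856 > €36,348, so the book-profits minimum tax is the binding amount.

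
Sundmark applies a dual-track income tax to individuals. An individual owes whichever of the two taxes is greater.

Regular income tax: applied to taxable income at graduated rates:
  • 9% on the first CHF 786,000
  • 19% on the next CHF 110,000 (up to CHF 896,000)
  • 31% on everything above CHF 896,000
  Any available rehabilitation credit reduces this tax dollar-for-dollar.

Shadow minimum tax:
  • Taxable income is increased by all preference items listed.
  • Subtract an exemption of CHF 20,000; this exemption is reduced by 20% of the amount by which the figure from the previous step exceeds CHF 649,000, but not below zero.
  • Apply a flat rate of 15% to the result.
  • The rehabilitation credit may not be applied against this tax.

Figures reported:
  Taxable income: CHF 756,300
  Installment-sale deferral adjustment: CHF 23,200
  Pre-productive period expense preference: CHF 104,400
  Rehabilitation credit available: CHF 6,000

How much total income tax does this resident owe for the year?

CHF 132,585

Regular income tax:
  CHF 756,300 × 9% = CHF 68,067
  Less rehabilitation credit CHF 6,000 → CHF 62,067

Shadow minimum tax:
  Adjusted income: CHF 756,300 + CHF 23,200 + CHF 104,400 = CHF 883,900
  Exemption: 20% × (CHF 883,900 − CHF 649,000) = CHF 46,980 ≥ CHF 20,000, so the exemption is fully phased out
  Base: CHF 883,900 − CHF 0 = CHF 883,900
  CHF 883,900 × 15% = CHF 132,585

CHF 132,585 > CHF 62,067, so the shadow minimum tax is the binding amount.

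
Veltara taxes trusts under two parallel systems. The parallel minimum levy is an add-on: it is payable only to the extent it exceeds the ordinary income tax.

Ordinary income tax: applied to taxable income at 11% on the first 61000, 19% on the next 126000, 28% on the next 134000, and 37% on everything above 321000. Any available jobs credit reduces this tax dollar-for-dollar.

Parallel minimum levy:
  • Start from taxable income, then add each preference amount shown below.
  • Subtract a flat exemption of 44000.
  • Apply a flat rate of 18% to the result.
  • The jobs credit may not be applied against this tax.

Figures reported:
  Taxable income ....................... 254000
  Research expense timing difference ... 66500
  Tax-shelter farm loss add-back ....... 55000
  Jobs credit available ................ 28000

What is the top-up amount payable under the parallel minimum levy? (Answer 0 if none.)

Parallel minimum levy:
  Adjusted income: 254000 + 66500 + 55000 = 375500
  Less exemption 44000 → base 331500
  331500 × 18% = 59670

Ordinary income tax:
  61000 × 11% = 6710
  126000 × 19% = 23940
  67000 × 28% = 18760
  → 49410
  Less jobs credit 28000 → 21410

Excess of parallel minimum levy over ordinary income tax: 59670 − 21410 = 38260.

38260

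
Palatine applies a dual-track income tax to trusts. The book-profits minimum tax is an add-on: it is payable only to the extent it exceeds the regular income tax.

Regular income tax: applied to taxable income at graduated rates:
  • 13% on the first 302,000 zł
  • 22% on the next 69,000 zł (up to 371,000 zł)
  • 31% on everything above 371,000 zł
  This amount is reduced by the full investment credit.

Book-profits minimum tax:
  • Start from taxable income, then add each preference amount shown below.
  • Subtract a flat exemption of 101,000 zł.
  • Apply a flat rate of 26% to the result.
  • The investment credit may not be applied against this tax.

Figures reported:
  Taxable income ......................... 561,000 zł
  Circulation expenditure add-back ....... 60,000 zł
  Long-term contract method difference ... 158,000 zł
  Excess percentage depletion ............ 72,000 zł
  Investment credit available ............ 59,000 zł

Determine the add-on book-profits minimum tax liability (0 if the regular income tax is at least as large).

140,660 zł

Regular income tax:
  302,000 zł × 13% = 39,260 zł
  69,000 zł × 22% = 15,180 zł
  190,000 zł × 31% = 58,900 zł
  → 113,340 zł
  Less investment credit 59,000 zł → 54,340 zł

Book-profits minimum tax:
  Adjusted income: 561,000 zł + 60,000 zł + 158,000 zł + 72,000 zł = 851,000 zł
  Less exemption 101,000 zł → base 750,000 zł
  750,000 zł × 26% = 195,000 zł

Excess of book-profits minimum tax over regular income tax: 195,000 zł − 54,340 zł = 140,660 zł.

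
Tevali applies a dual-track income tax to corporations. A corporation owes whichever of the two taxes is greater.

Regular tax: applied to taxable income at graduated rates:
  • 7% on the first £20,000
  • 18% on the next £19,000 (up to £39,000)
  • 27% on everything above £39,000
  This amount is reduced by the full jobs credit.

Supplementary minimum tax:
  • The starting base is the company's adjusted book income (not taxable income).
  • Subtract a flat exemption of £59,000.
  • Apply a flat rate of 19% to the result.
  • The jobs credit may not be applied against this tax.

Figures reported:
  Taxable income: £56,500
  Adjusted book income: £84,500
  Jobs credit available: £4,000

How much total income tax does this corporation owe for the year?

£5,545

Regular tax:
  £20,000 × 7% = £1,400
  £19,000 × 18% = £3,420
  £17,500 × 27% = £4,725
  → £9,545
  Less jobs credit £4,000 → £5,545

Supplementary minimum tax:
  Base (adjusted book income): £84,500
  Less exemption £59,000 → base £25,500
  £25,500 × 19% = £4,845

£5,545 > £4,845, so the regular tax governs.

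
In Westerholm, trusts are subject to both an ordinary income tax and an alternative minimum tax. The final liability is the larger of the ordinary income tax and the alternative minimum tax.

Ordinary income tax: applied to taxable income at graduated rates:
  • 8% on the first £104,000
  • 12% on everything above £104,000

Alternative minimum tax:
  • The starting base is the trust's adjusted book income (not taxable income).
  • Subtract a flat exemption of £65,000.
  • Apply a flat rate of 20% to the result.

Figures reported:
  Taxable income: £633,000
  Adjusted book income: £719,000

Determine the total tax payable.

£130,800

Ordinary income tax:
  £104,000 × 8% = £8,320
  £529,000 × 12% = £63,480
  → £71,800

Alternative minimum tax:
  Base (adjusted book income): £719,000
  Less exemption £65,000 → base £654,000
  £654,000 × 20% = £130,800

£130,800 > £71,800, so the alternative minimum tax is the binding amount.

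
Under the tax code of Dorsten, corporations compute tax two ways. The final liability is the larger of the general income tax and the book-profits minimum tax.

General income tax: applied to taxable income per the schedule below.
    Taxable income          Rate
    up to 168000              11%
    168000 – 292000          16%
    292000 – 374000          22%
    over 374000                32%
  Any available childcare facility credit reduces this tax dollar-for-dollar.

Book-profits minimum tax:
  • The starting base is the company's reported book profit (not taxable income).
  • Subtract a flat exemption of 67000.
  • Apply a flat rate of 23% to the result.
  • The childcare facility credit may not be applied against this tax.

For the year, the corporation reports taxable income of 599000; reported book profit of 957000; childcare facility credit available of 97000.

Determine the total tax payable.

204700

General income tax:
  168000 × 11% = 18480
  124000 × 16% = 19840
  82000 × 22% = 18040
  225000 × 32% = 72000
  → 128360
  Less childcare facility credit 97000 → 31360

Book-profits minimum tax:
  Base (reported book profit): 957000
  Less exemption 67000 → base 890000
  890000 × 23% = 204700

204700 > 31360, so the book-profits minimum tax is the binding amount.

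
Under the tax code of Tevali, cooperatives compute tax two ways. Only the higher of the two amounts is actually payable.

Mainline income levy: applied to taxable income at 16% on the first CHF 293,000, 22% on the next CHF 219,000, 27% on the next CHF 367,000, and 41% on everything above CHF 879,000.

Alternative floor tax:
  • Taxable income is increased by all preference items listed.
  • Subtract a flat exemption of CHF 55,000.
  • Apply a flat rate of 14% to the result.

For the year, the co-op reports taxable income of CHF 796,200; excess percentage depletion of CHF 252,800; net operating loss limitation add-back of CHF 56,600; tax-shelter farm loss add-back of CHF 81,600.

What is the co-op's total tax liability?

CHF 171,794

Mainline income levy:
  CHF 293,000 × 16% = CHF 46,880
  CHF 219,000 × 22% = CHF 48,180
  CHF 284,200 × 27% = CHF 76,734
  → CHF 171,794

Alternative floor tax:
  Adjusted income: CHF 796,200 + CHF 252,800 + CHF 56,600 + CHF 81,600 = CHF 1,187,200
  Less exemption CHF 55,000 → base CHF 1,132,200
  CHF 1,132,200 × 14% = CHF 158,508

CHF 171,794 > CHF 158,508, so the mainline income levy governs.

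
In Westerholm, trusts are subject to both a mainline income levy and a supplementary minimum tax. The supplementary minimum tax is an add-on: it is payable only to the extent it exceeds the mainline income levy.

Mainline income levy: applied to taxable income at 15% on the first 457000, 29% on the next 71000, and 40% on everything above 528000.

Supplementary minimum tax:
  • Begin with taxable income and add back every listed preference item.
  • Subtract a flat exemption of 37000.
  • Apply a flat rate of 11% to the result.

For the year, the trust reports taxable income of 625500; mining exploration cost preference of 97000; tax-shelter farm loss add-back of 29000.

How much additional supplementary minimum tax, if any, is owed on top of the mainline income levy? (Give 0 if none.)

0

Mainline income levy:
  457000 × 15% = 68550
  71000 × 29% = 20590
  97500 × 40% = 39000
  → 128140

Supplementary minimum tax:
  Adjusted income: 625500 + 97000 + 29000 = 751500
  Less exemption 37000 → base 714500
  714500 × 11% = 78595

78595 ≤ 128140, so no add-on is due.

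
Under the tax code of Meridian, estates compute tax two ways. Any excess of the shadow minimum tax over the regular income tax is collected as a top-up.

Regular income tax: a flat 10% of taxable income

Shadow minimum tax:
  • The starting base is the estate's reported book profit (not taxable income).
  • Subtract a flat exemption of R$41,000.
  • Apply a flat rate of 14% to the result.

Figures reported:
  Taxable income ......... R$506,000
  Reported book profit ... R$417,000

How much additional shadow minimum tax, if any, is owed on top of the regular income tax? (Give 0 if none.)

Regular income tax:
  R$506,000 × 10% = R$50,600

Shadow minimum tax:
  Base (reported book profit): R$417,000
  Less exemption R$41,000 → base R$376,000
  R$376,000 × 14% = R$52,640

Excess of shadow minimum tax over regular income tax: R$52,640 − R$50,600 = R$2,040.

R$2,040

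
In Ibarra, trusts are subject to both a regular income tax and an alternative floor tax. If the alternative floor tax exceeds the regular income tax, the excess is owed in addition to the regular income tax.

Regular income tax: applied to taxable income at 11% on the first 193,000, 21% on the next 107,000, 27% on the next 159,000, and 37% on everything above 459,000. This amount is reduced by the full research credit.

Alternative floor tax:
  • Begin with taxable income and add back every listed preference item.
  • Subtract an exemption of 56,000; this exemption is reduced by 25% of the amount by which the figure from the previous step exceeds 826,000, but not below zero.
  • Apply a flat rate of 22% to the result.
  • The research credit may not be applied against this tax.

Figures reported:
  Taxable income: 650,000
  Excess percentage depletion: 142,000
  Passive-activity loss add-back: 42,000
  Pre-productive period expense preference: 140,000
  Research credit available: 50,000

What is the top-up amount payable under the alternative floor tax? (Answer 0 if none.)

102,800

Regular income tax:
  193,000 × 11% = 21,230
  107,000 × 21% = 22,470
  159,000 × 27% = 42,930
  191,000 × 37% = 70,670
  → 157,300
  Less research credit 50,000 → 107,300

Alternative floor tax:
  Adjusted income: 650,000 + 142,000 + 42,000 + 140,000 = 974,000
  Exemption: 56,000 − 25% × (974,000 − 826,000) = 56,000 − 37,000 = 19,000
  Base: 974,000 − 19,000 = 955,000
  955,000 × 22% = 210,100

Excess of alternative floor tax over regular income tax: 210,100 − 107,300 = 102,800.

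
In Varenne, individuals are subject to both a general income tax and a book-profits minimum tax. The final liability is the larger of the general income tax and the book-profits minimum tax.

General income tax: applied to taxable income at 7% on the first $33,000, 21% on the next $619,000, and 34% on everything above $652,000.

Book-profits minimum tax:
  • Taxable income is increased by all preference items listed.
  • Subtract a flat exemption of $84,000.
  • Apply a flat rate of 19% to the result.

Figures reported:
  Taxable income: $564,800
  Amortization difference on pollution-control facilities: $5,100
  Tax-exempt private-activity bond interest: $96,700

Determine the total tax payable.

Book-profits minimum tax:
  Adjusted income: $564,800 + $5,100 + $96,700 = $666,600
  Less exemption $84,000 → base $582,600
  $582,600 × 19% = $110,694

General income tax:
  $33,000 × 7% = $2,310
  $531,800 × 21% = $111,678
  → $113,988

$113,988 > $110,694, so the general income tax governs.

$113,988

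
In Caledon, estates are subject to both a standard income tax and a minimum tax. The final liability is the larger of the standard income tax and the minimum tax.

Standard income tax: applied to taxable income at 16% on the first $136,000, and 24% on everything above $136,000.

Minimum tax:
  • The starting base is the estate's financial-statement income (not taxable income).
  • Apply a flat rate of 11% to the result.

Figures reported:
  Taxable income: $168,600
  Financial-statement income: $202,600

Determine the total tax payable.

Standard income tax:
  $136,000 × 16% = $21,760
  $32,600 × 24% = $7,824
  → $29,584

Minimum tax:
  Base (financial-statement income): $202,600
  $202,600 × 11% = $22,286

$29,584 > $22,286, so the standard income tax governs.

$29,584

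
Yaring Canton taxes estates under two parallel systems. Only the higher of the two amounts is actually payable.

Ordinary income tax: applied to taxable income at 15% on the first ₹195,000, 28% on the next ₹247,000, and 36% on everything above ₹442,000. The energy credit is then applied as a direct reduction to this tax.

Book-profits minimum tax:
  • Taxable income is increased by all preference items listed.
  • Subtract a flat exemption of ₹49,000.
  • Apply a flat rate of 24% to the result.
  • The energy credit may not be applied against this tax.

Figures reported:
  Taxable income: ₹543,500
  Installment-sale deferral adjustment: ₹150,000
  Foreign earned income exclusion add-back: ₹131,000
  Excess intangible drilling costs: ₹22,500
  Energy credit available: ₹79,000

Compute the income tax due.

Book-profits minimum tax:
  Adjusted income: ₹543,500 + ₹150,000 + ₹131,000 + ₹22,500 = ₹847,000
  Less exemption ₹49,000 → base ₹798,000
  ₹798,000 × 24% = ₹191,520

Ordinary income tax:
  ₹195,000 × 15% = ₹29,250
  ₹247,000 × 28% = ₹69,160
  ₹101,500 × 36% = ₹36,540
  → ₹134,950
  Less energy credit ₹79,000 → ₹55,950

₹191,520 > ₹55,950, so the book-profits minimum tax is the binding amount.

₹191,520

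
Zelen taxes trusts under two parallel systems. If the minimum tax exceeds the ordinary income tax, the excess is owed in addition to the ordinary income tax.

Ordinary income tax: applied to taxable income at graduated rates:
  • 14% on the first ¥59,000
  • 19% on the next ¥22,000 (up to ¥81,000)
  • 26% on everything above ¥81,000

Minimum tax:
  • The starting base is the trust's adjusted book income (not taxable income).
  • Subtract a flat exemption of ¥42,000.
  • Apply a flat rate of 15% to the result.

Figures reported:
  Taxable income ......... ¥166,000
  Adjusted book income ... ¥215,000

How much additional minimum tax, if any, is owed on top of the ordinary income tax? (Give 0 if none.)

Minimum tax:
  Base (adjusted book income): ¥215,000
  Less exemption ¥42,000 → base ¥173,000
  ¥173,000 × 15% = ¥25,950

Ordinary income tax:
  ¥59,000 × 14% = ¥8,260
  ¥22,000 × 19% = ¥4,180
  ¥85,000 × 26% = ¥22,100
  → ¥34,540

¥25,950 ≤ ¥34,540, so no add-on is due.

¥0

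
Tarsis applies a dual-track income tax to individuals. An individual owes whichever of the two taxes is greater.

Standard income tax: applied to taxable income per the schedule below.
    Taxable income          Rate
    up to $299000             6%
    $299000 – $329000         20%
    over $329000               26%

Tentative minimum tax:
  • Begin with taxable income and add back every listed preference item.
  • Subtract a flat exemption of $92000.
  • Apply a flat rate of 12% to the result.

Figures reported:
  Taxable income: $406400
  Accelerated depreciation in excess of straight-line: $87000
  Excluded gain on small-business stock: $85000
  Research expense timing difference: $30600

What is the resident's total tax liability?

$62040

Tentative minimum tax:
  Adjusted income: $406400 + $87000 + $85000 + $30600 = $609000
  Less exemption $92000 → base $517000
  $517000 × 12% = $62040

Standard income tax:
  $299000 × 6% = $17940
  $30000 × 20% = $6000
  $77400 × 26% = $20124
  → $44064

$62040 > $44064, so the tentative minimum tax is the binding amount.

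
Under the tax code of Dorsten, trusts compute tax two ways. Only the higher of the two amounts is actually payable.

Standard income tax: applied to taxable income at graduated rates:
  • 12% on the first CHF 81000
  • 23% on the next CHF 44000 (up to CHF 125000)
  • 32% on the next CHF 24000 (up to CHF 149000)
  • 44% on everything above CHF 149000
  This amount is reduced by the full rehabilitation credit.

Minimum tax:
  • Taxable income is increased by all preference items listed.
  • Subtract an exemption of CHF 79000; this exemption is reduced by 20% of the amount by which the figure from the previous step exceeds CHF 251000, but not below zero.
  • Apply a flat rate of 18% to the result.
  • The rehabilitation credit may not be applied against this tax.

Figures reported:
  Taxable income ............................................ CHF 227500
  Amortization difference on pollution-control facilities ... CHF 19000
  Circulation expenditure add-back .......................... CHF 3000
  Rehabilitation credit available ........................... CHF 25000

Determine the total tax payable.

Minimum tax:
  Adjusted income: CHF 227500 + CHF 19000 + CHF 3000 = CHF 249500
  Exemption: CHF 249500 ≤ CHF 251000, so full CHF 79000 applies
  Base: CHF 249500 − CHF 79000 = CHF 170500
  CHF 170500 × 18% = CHF 30690

Standard income tax:
  CHF 81000 × 12% = CHF 9720
  CHF 44000 × 23% = CHF 10120
  CHF 24000 × 32% = CHF 7680
  CHF 78500 × 44% = CHF 34540
  → CHF 62060
  Less rehabilitation credit CHF 25000 → CHF 37060

CHF 37060 > CHF 30690, so the standard income tax governs.

CHF 37060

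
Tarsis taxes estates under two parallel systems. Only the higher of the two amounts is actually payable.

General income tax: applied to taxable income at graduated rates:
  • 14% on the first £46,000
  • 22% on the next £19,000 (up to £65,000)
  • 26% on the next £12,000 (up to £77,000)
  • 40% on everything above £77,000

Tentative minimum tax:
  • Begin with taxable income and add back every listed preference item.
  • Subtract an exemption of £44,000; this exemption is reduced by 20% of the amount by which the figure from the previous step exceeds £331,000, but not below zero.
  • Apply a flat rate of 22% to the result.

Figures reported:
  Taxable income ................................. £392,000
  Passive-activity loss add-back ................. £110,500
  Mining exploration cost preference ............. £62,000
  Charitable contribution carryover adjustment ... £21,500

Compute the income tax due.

Tentative minimum tax:
  Adjusted income: £392,000 + £110,500 + £62,000 + £21,500 = £586,000
  Exemption: 20% × (£586,000 − £331,000) = £51,000 ≥ £44,000, so the exemption is fully phased out
  Base: £586,000 − £0 = £586,000
  £586,000 × 22% = £128,920

General income tax:
  £46,000 × 14% = £6,440
  £19,000 × 22% = £4,180
  £12,000 × 26% = £3,120
  £315,000 × 40% = £126,000
  → £139,740

£139,740 > £128,920, so the general income tax governs.

£139,740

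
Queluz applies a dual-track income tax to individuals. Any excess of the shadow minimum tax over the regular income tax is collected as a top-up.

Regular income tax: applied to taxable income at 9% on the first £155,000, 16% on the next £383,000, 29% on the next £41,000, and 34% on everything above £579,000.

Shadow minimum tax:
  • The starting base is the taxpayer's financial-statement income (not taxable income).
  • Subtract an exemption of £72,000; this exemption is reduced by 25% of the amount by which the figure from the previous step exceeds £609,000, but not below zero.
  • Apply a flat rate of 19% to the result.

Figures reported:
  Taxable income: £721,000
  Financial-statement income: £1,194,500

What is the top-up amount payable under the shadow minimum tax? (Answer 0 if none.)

£91,555

Shadow minimum tax:
  Base (financial-statement income): £1,194,500
  Exemption: 25% × (£1,194,500 − £609,000) = £146,375 ≥ £72,000, so the exemption is fully phased out
  Base: £1,194,500 − £0 = £1,194,500
  £1,194,500 × 19% = £226,955

Regular income tax:
  £155,000 × 9% = £13,950
  £383,000 × 16% = £61,280
  £41,000 × 29% = £11,890
  £142,000 × 34% = £48,280
  → £135,400

Excess of shadow minimum tax over regular income tax: £226,955 − £135,400 = £91,555.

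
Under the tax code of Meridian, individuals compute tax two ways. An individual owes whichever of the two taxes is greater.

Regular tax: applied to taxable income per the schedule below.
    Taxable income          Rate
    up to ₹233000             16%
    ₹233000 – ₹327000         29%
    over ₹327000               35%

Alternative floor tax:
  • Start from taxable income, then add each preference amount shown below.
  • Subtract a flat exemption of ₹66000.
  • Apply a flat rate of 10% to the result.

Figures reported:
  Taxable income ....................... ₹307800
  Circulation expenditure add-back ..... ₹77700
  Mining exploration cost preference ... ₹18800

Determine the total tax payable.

₹58972

Regular tax:
  ₹233000 × 16% = ₹37280
  ₹74800 × 29% = ₹21692
  → ₹58972

Alternative floor tax:
  Adjusted income: ₹307800 + ₹77700 + ₹18800 = ₹404300
  Less exemption ₹66000 → base ₹338300
  ₹338300 × 10% = ₹33830

₹58972 > ₹33830, so the regular tax governs.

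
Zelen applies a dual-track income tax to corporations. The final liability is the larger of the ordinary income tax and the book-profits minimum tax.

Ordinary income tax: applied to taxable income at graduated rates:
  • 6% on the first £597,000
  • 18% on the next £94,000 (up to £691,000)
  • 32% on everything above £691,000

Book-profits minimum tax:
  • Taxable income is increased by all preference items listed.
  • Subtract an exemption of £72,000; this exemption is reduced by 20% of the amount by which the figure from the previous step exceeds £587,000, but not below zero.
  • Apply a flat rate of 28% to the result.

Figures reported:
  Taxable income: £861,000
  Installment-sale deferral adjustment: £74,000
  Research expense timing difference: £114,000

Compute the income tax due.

£293,720

Ordinary income tax:
  £597,000 × 6% = £35,820
  £94,000 × 18% = £16,920
  £170,000 × 32% = £54,400
  → £107,140

Book-profits minimum tax:
  Adjusted income: £861,000 + £74,000 + £114,000 = £1,049,000
  Exemption: 20% × (£1,049,000 − £587,000) = £92,400 ≥ £72,000, so the exemption is fully phased out
  Base: £1,049,000 − £0 = £1,049,000
  £1,049,000 × 28% = £293,720

£293,720 > £107,140, so the book-profits minimum tax is the binding amount.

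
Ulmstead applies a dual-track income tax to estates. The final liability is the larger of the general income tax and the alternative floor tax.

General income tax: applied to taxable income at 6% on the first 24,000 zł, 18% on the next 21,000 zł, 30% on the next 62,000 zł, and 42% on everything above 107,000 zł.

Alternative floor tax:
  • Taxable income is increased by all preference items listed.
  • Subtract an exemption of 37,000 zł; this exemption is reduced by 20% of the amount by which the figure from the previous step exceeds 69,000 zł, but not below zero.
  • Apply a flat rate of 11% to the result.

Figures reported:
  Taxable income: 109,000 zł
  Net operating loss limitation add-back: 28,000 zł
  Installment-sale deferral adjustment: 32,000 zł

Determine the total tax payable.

Alternative floor tax:
  Adjusted income: 109,000 zł + 28,000 zł + 32,000 zł = 169,000 zł
  Exemption: 37,000 zł − 20% × (169,000 zł − 69,000 zł) = 37,000 zł − 20,000 zł = 17,000 zł
  Base: 169,000 zł − 17,000 zł = 152,000 zł
  152,000 zł × 11% = 16,720 zł

General income tax:
  24,000 zł × 6% = 1,440 zł
  21,000 zł × 18% = 3,780 zł
  62,000 zł × 30% = 18,600 zł
  2,000 zł × 42% = 840 zł
  → 24,660 zł

24,660 zł > 16,720 zł, so the general income tax governs.

24,660 zł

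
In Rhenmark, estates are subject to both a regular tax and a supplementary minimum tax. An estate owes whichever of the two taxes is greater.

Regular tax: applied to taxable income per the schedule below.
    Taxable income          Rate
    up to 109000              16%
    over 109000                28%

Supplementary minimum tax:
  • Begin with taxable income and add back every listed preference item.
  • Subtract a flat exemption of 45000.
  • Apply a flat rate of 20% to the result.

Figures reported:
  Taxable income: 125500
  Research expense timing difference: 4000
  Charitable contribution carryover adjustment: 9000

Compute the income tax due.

Supplementary minimum tax:
  Adjusted income: 125500 + 4000 + 9000 = 138500
  Less exemption 45000 → base 93500
  93500 × 20% = 18700

Regular tax:
  109000 × 16% = 17440
  16500 × 28% = 4620
  → 22060

22060 > 18700, so the regular tax governs.

22060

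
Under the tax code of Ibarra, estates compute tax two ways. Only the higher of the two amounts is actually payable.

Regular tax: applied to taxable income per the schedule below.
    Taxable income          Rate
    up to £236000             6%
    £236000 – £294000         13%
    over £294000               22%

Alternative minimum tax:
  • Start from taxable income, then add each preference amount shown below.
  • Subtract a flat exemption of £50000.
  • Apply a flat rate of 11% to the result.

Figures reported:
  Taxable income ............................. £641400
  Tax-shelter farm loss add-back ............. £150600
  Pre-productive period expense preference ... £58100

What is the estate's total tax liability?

£98128

Regular tax:
  £236000 × 6% = £14160
  £58000 × 13% = £7540
  £347400 × 22% = £76428
  → £98128

Alternative minimum tax:
  Adjusted income: £641400 + £150600 + £58100 = £850100
  Less exemption £50000 → base £800100
  £800100 × 11% = £88011

£98128 > £88011, so the regular tax governs.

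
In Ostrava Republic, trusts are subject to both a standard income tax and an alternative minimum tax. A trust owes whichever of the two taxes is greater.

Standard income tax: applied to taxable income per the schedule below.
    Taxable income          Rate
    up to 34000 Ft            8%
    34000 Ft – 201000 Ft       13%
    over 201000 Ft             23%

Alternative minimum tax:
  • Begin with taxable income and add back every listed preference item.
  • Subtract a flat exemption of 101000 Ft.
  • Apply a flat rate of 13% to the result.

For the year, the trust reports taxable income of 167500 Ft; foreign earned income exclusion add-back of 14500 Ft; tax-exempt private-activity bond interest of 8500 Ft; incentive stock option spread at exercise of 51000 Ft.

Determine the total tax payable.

Alternative minimum tax:
  Adjusted income: 167500 Ft + 14500 Ft + 8500 Ft + 51000 Ft = 241500 Ft
  Less exemption 101000 Ft → base 140500 Ft
  140500 Ft × 13% = 18265 Ft

Standard income tax:
  34000 Ft × 8% = 2720 Ft
  133500 Ft × 13% = 17355 Ft
  → 20075 Ft

20075 Ft > 18265 Ft, so the standard income tax governs.

20075 Ft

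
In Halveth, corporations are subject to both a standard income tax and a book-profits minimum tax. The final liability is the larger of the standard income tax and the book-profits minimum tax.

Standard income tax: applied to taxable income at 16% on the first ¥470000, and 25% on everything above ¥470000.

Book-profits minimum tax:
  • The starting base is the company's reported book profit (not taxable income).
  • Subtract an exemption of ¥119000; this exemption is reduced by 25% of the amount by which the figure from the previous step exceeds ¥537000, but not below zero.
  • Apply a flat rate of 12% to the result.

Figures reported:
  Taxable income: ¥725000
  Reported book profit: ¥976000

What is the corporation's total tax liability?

¥138950

Book-profits minimum tax:
  Base (reported book profit): ¥976000
  Exemption: ¥119000 − 25% × (¥976000 − ¥537000) = ¥119000 − ¥109750 = ¥9250
  Base: ¥976000 − ¥9250 = ¥966750
  ¥966750 × 12% = ¥116010

Standard income tax:
  ¥470000 × 16% = ¥75200
  ¥255000 × 25% = ¥63750
  → ¥138950

¥138950 > ¥116010, so the standard income tax governs.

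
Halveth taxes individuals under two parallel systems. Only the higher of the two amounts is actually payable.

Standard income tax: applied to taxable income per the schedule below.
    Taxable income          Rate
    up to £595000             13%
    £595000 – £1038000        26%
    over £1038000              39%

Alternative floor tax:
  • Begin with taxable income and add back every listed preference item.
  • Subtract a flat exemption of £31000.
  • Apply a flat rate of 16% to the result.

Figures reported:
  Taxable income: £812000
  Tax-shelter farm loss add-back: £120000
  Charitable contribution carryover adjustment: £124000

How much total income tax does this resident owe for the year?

£164000

Alternative floor tax:
  Adjusted income: £812000 + £120000 + £124000 = £1056000
  Less exemption £31000 → base £1025000
  £1025000 × 16% = £164000

Standard income tax:
  £595000 × 13% = £77350
  £217000 × 26% = £56420
  → £133770

£164000 > £133770, so the alternative floor tax is the binding amount.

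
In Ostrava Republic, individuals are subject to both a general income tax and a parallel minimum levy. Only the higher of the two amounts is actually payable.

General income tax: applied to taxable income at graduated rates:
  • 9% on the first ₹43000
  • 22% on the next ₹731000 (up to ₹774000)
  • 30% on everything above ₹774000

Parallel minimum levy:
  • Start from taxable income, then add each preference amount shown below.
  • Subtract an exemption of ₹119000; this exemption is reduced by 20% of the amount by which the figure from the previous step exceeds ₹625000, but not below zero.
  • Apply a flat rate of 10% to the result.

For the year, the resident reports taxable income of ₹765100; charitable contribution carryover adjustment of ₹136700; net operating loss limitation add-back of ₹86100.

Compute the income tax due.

General income tax:
  ₹43000 × 9% = ₹3870
  ₹722100 × 22% = ₹158862
  → ₹162732

Parallel minimum levy:
  Adjusted income: ₹765100 + ₹136700 + ₹86100 = ₹987900
  Exemption: ₹119000 − 20% × (₹987900 − ₹625000) = ₹119000 − ₹72580 = ₹46420
  Base: ₹987900 − ₹46420 = ₹941480
  ₹941480 × 10% = ₹94148

₹162732 > ₹94148, so the general income tax governs.

₹162732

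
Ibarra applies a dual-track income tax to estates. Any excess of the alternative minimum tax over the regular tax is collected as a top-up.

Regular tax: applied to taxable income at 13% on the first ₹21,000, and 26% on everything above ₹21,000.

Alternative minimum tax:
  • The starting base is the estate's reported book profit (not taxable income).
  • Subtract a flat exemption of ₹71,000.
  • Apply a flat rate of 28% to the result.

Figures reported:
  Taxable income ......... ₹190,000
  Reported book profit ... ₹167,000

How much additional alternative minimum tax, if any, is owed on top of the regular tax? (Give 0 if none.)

₹0

Alternative minimum tax:
  Base (reported book profit): ₹167,000
  Less exemption ₹71,000 → base ₹96,000
  ₹96,000 × 28% = ₹26,880

Regular tax:
  ₹21,000 × 13% = ₹2,730
  ₹169,000 × 26% = ₹43,940
  → ₹46,670

₹26,880 ≤ ₹46,670, so no add-on is due.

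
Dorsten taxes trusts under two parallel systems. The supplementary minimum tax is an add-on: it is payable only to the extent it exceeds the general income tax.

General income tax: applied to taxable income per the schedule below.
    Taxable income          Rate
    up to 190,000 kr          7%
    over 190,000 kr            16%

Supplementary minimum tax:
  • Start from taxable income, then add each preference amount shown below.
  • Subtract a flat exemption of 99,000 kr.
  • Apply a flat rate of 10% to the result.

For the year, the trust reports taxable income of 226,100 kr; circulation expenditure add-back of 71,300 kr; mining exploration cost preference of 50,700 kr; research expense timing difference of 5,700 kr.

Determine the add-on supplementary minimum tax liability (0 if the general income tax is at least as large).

6,404 kr

Supplementary minimum tax:
  Adjusted income: 226,100 kr + 71,300 kr + 50,700 kr + 5,700 kr = 353,800 kr
  Less exemption 99,000 kr → base 254,800 kr
  254,800 kr × 10% = 25,480 kr

General income tax:
  190,000 kr × 7% = 13,300 kr
  36,100 kr × 16% = 5,776 kr
  → 19,076 kr

Excess of supplementary minimum tax over general income tax: 25,480 kr − 19,076 kr = 6,404 kr.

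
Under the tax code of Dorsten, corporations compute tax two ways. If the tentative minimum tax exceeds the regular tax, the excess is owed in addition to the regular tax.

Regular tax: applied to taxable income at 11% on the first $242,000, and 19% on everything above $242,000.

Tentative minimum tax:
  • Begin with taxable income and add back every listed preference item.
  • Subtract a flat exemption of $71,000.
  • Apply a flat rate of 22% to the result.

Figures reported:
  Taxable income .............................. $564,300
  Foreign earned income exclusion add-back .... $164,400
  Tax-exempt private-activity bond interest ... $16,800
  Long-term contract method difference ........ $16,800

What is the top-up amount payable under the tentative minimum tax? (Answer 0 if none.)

Regular tax:
  $242,000 × 11% = $26,620
  $322,300 × 19% = $61,237
  → $87,857

Tentative minimum tax:
  Adjusted income: $564,300 + $164,400 + $16,800 + $16,800 = $762,300
  Less exemption $71,000 → base $691,300
  $691,300 × 22% = $152,086

Excess of tentative minimum tax over regular tax: $152,086 − $87,857 = $64,229.

$64,229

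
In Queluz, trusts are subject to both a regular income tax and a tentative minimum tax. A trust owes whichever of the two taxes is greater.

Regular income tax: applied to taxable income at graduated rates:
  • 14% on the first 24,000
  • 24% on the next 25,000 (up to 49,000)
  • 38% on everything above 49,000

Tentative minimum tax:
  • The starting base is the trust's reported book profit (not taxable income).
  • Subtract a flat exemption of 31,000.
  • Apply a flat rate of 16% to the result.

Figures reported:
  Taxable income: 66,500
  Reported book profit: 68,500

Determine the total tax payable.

16,010

Regular income tax:
  24,000 × 14% = 3,360
  25,000 × 24% = 6,000
  17,500 × 38% = 6,650
  → 16,010

Tentative minimum tax:
  Base (reported book profit): 68,500
  Less exemption 31,000 → base 37,500
  37,500 × 16% = 6,000

16,010 > 6,000, so the regular income tax governs.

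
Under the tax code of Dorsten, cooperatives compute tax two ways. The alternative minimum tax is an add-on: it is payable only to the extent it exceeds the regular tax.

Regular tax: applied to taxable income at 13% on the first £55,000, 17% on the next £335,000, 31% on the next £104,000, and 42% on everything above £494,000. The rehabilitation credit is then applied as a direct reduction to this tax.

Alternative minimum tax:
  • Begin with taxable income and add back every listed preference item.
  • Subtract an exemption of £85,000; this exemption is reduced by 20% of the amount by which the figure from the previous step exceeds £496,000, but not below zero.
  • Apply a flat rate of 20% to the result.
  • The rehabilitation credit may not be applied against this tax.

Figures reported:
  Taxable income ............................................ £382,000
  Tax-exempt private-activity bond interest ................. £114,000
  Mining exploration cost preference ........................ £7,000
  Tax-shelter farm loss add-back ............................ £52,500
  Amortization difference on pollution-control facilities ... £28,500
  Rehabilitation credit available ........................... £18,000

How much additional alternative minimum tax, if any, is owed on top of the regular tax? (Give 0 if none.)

Alternative minimum tax:
  Adjusted income: £382,000 + £114,000 + £7,000 + £52,500 + £28,500 = £584,000
  Exemption: £85,000 − 20% × (£584,000 − £496,000) = £85,000 − £17,600 = £67,400
  Base: £584,000 − £67,400 = £516,600
  £516,600 × 20% = £103,320

Regular tax:
  £55,000 × 13% = £7,150
  £327,000 × 17% = £55,590
  → £62,740
  Less rehabilitation credit £18,000 → £44,740

Excess of alternative minimum tax over regular tax: £103,320 − £44,740 = £58,580.

£58,580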